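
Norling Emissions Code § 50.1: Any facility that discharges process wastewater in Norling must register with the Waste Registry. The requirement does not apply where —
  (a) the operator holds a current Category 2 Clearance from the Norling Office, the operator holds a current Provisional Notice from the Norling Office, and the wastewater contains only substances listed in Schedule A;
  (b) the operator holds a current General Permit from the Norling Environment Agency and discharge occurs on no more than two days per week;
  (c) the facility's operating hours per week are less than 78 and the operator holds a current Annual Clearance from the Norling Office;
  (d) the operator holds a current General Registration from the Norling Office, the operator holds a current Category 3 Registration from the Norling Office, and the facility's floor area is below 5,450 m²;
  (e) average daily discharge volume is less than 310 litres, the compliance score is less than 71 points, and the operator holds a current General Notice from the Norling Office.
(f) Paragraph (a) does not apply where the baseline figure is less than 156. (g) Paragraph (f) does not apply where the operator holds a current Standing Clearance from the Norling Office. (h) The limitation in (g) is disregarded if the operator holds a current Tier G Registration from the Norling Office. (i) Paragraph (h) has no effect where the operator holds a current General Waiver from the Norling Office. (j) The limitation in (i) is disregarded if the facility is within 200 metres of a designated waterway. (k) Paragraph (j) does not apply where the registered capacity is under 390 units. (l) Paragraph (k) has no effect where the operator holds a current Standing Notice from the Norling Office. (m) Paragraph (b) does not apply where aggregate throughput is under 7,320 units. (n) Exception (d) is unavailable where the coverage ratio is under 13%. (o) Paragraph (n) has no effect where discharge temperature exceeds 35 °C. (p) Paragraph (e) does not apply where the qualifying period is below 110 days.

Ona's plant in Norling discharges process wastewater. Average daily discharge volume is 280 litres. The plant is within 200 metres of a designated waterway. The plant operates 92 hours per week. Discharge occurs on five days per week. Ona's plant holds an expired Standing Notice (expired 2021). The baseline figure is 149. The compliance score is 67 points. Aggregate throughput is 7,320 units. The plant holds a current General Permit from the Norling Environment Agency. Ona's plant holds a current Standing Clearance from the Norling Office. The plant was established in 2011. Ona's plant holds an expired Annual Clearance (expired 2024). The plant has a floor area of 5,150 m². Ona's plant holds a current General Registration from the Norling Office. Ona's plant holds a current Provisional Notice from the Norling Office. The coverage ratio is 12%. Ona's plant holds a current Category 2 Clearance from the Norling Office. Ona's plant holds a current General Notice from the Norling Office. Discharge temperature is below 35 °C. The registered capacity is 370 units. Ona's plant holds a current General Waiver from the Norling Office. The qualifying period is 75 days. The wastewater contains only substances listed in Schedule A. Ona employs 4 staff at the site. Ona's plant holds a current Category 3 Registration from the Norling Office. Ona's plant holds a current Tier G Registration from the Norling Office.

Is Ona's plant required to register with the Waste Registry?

No — exception (a) applies; Ona's plant is not required to register with the Waste Registry.

Exception (a)'s conditions are all satisfied: a current Category 2 Clearance is held; a current Provisional Notice is held; the wastewater is Schedule-A-only. Applying paragraphs (f)–(l): (f) would limit (a) — the baseline figure is 149, less than the 156 limit — but (g) sets (f) aside: (g) operates against (f): a current Standing Clearance is held. (h) is triggered (a current Tier G Registration is held), but is itself disapplied by (i): (i) operates against (h): a current General Waiver is held. (j) is triggered (the plant is within 200 m of a designated waterway), but is itself disapplied by (k): (k) operates against (j): the registered capacity is 370 units, under the 390 units limit. (l) is not engaged (there is no Standing Notice in force), so (k) stands. Exception (a) stands.
Exception (b) requires that discharge occurs on no more than two days per week; but discharge occurs on five days per week, so (b) is unavailable.
Exception (c) fails — the facility's operating hours per week are 92, not less than 78.
Exception (d): a current General Registration is held; a current Category 3 Registration is held; the facility's floor area is 5,150 m², below the 5,450 m² limit — every condition holds. But applying paragraphs (n)–(o): (n) operates against (d): the coverage ratio is 12%, under the 13% limit. (o), which would lift (n), does not operate here — discharge temperature is below 35 °C. So (d) is unavailable.
All of (e)'s requirements are met (average daily discharge volume is 280 litres, less than the 310 litres limit; the compliance score is 67 points, less than the 71 points limit; a current General Notice is held). But: (p) applies — the qualifying period is 75 days, below the 110 days limit. So (e) is unavailable.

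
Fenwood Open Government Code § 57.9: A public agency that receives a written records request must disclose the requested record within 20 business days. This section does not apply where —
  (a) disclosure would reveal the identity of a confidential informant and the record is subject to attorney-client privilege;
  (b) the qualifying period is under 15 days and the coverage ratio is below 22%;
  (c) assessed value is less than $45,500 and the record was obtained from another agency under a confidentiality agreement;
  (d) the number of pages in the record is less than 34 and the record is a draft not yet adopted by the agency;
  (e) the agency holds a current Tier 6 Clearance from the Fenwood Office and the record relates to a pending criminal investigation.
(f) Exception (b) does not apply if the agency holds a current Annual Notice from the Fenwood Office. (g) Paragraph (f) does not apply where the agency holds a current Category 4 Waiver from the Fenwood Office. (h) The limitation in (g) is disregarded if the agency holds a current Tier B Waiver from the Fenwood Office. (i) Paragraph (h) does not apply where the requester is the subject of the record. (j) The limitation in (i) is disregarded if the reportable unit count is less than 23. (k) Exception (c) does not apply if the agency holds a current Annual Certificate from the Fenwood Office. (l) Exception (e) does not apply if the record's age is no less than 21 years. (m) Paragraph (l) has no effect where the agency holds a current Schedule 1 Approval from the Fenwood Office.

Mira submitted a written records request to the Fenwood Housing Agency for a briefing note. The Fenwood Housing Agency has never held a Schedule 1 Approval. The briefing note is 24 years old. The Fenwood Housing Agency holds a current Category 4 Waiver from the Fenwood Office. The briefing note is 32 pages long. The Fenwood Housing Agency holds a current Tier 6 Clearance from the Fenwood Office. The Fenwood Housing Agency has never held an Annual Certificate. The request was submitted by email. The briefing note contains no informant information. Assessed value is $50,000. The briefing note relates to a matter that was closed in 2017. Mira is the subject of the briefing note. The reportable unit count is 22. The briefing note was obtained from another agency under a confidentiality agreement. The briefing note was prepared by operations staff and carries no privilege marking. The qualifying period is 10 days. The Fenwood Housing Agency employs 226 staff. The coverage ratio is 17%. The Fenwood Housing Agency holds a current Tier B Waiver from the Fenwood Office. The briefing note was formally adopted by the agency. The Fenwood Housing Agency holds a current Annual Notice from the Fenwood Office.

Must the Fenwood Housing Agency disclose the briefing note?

Exception (a) does not apply: the briefing note contains no informant information.
Exception (b): the qualifying period is 10 days, under the 15 days limit; the coverage ratio is 17%, below the 22% limit — every condition holds. But applying paragraphs (f)–(j): (f) applies — a current Annual Notice is held. (g) operates (a current Category 4 Waiver is held), but is displaced by (h): (h) is triggered — a current Tier B Waiver is held. (i) operates (Mira is the subject of the briefing note), but is itself disapplied by (j): (j) operates against (i): the reportable unit count is 22, less than the 23 limit. (b) is therefore removed.
Exception (c) does not apply: assessed value is $50,000, not less than $45,500.
Exception (d) fails — the briefing note has been formally adopted.
Exception (e) fails — the briefing note relates to a closed matter.
Every exception is unavailable, so the rule governs.

Yes — the Fenwood Housing Agency must disclose the briefing note.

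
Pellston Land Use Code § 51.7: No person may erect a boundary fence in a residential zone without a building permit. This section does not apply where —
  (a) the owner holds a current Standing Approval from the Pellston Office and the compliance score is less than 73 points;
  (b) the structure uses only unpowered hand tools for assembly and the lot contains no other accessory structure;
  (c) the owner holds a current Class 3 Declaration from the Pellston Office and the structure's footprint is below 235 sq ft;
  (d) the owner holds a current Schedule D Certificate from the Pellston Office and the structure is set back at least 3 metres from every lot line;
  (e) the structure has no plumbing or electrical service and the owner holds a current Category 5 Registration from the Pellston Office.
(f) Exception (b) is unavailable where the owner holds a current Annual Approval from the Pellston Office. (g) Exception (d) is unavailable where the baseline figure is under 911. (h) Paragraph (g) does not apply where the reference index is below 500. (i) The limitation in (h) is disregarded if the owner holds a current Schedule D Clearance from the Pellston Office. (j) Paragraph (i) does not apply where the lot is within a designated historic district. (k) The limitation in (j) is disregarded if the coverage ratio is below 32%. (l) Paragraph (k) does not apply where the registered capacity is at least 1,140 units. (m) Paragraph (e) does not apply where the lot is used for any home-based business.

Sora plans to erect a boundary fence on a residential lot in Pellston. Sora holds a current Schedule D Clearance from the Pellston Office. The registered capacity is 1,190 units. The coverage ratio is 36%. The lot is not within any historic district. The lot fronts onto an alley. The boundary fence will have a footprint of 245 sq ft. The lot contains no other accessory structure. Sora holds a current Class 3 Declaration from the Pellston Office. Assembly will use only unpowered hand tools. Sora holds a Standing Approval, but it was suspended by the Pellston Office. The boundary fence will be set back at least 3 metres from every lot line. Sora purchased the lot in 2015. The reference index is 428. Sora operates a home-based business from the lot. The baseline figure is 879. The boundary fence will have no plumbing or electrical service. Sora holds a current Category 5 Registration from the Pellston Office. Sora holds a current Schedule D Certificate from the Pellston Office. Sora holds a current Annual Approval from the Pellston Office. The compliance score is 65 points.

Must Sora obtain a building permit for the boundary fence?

Exception (a) requires that the owner holds a current Standing Approval from the Pellston Office; but no current Standing Approval is held, so (a) is unavailable.
All of (b)'s requirements are met (assembly uses only hand tools; the lot has no other accessory structure). However, paragraph (f) must be considered: (f) operates — a current Annual Approval is held. So (b) is unavailable.
Exception (c) fails — the structure's footprint is 245 sq ft, not below 235 sq ft.
Exception (d)'s conditions are all satisfied: a current Schedule D Certificate is held; the setback is at least 3 m on every side. However, paragraphs (g)–(l) must be considered: (g) applies — the baseline figure is 879, under the 911 limit. (h) is triggered (the reference index is 428, below the 500 limit), but is itself disapplied by (i): (i) is engaged — a current Schedule D Clearance is held. (j), which would lift (i), does not operate here — the lot is not in a historic district. So (d) is unavailable.
Exception (e) is satisfied on its face — there is no plumbing or electrical service; a current Category 5 Registration is held. However, paragraph (m) must be considered: (m) operates against (e): a home-based business operates on the lot. (e) is therefore removed.
No exception displaces § 51.7.

Yes — Sora must obtain a building permit.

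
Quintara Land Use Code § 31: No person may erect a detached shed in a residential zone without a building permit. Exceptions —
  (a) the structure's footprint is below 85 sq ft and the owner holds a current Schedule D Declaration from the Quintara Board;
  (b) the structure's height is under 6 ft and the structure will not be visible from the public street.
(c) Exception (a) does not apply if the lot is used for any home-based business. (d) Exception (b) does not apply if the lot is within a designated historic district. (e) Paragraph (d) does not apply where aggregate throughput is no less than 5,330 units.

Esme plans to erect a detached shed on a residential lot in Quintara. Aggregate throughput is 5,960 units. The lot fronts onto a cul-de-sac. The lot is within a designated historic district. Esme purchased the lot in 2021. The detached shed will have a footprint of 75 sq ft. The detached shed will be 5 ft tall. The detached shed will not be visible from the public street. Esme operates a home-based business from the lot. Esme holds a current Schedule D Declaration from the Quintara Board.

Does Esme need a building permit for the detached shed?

No — exception (b) applies; Esme does not need a building permit.

Exception (a) is satisfied on its face — the structure's footprint is 75 sq ft, below the 85 sq ft limit; a current Schedule D Declaration is held. Turning to paragraph (c): (c) operates — a home-based business operates on the lot. Exception (a) does not apply.
All of (b)'s requirements are met (the structure's height is 5 ft, under the 6 ft limit; the structure will not be visible from the street). Applying paragraphs (d)–(e): (d) applies (the lot is in a historic district), but is displaced by (e): (e) is triggered — aggregate throughput is 5,960 units, meeting the 5,330 units threshold. So (b) applies.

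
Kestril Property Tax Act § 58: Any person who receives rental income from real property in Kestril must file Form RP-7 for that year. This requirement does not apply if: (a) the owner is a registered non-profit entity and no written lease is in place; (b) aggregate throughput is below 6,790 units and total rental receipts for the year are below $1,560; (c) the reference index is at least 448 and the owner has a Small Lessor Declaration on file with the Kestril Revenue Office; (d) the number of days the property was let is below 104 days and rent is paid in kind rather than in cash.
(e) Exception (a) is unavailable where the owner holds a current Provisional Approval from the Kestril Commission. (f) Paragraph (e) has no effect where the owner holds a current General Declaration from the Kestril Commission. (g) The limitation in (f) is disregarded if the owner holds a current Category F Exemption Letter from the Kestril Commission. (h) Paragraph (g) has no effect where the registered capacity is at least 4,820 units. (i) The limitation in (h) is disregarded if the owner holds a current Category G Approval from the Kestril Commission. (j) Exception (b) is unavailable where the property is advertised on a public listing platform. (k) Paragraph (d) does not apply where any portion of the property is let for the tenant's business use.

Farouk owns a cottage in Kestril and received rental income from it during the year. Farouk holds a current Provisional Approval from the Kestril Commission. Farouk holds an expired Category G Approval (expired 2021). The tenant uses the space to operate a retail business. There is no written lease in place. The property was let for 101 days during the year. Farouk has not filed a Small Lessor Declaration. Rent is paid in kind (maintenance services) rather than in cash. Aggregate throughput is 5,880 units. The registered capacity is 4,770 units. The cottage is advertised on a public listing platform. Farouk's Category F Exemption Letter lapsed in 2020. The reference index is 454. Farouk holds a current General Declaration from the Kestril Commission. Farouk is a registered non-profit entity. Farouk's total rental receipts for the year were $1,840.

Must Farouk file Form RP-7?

No — exception (a) applies; Farouk is not required to file Form RP-7.

All of (a)'s requirements are met (Farouk is a registered non-profit; there is no written lease). Considering the limiting provisions: (e) operates (a current Provisional Approval is held), but is itself disapplied by (f): (f) operates against (e): a current General Declaration is held. (g), which would lift (f), is not engaged — no current Category F Exemption Letter is held. So (a) applies.
Exception (b) fails — total rental receipts for the year are $1,840, not below $1,560.
Exception (c) does not apply: no Small Lessor Declaration is on file.
Exception (d)'s conditions are all satisfied: the number of days the property was let is 101 days, below the 104 days limit; rent is paid in kind. Turning to paragraph (k): (k) is triggered — the space is let for business use. Exception (d) does not apply.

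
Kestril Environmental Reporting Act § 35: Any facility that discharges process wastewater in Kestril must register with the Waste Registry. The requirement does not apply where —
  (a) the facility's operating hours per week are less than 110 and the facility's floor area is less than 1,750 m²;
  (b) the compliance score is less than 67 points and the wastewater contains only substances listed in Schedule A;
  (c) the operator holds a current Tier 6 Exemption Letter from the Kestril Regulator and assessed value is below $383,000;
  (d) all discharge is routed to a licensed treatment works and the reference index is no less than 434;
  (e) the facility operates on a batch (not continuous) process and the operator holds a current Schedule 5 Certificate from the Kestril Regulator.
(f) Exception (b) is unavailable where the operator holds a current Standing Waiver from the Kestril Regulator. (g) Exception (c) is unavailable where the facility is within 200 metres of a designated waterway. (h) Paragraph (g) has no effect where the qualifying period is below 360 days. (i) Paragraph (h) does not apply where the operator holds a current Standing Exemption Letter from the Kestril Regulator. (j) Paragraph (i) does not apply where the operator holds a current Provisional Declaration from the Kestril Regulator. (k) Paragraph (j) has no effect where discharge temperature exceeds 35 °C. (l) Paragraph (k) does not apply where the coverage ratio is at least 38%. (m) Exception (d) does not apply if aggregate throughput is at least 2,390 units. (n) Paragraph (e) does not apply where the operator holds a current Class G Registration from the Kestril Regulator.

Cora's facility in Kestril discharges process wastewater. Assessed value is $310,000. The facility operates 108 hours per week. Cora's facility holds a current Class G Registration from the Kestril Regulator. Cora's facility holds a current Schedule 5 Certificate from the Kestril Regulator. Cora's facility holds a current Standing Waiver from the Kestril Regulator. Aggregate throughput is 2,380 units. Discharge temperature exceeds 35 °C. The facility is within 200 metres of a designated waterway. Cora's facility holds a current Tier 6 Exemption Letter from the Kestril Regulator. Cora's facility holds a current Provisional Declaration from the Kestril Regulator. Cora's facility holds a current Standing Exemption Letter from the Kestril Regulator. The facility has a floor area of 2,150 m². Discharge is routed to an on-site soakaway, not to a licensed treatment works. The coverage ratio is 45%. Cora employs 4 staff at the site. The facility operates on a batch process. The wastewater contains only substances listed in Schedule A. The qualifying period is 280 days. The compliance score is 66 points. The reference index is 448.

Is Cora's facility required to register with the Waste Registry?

No — exception (c) applies; Cora's facility is not required to register with the Waste Registry.

Exception (a) fails — the facility's floor area is 2,150 m², not less than 1,750 m².
Exception (b): the compliance score is 66 points, less than the 67 points limit; the wastewater is Schedule-A-only — every condition holds. But applying paragraph (f): (f) operates against (b): a current Standing Waiver is held. So (b) is unavailable.
Exception (c) is satisfied on its face — a current Tier 6 Exemption Letter is held; assessed value is $310,000, below the $383,000 limit. Applying paragraphs (g)–(l): (g) would limit (c) — the facility is within 200 m of a designated waterway — but (h) sets (g) aside: (h) operates against (g): the qualifying period is 280 days, below the 360 days limit. (i) is engaged (a current Standing Exemption Letter is held), but is itself disapplied by (j): (j) applies — a current Provisional Declaration is held. (k) is engaged (discharge temperature exceeds 35 °C), but is overridden by (l): (l) operates — the coverage ratio is 45%, meeting the 38% threshold. Exception (c) stands.
Exception (d) fails — discharge is not routed to a licensed treatment works.
Exception (e) is satisfied on its face — the facility operates on a batch process; a current Schedule 5 Certificate is held. But applying paragraph (n): (n) applies — a current Class G Registration is held. (e) is therefore removed.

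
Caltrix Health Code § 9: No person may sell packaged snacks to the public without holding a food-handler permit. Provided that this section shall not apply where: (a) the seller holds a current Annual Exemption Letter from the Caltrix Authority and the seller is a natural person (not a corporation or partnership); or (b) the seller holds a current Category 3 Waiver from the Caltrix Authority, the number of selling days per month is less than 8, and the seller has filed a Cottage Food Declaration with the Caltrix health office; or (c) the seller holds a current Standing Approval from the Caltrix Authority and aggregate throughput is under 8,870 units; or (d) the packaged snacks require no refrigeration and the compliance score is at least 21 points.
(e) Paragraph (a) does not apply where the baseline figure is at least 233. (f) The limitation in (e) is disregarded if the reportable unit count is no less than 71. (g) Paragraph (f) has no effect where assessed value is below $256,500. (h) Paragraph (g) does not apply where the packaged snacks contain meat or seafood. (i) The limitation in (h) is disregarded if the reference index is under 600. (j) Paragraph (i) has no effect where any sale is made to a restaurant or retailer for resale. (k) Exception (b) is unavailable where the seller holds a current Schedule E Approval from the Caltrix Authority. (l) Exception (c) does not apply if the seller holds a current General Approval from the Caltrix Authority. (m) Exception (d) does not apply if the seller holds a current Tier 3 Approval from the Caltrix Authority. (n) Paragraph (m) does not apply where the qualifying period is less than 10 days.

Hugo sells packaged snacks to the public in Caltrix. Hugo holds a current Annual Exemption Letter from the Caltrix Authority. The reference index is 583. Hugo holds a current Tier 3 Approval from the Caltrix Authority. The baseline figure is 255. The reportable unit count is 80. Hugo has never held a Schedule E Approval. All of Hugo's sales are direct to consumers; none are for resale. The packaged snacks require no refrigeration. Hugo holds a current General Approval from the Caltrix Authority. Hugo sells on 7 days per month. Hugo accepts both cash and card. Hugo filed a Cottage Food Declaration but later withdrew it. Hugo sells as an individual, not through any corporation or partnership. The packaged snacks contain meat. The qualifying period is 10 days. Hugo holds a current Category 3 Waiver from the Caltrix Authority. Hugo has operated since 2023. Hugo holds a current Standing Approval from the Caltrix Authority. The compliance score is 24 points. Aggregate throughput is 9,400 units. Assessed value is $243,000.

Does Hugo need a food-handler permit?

Yes — Hugo must hold a food-handler permit.

Exception (a): a current Annual Exemption Letter is held; the seller is a natural person — every condition holds. But: (e) is triggered — the baseline figure is 255, meeting the 233 threshold. (f) would limit (e) — the reportable unit count is 80, meeting the 71 threshold — but (g) sets (f) aside: (g) operates against (f): assessed value is $243,000, below the $256,500 limit. (h) would limit (g) — the packaged snacks contain meat — but (i) sets (h) aside: (i) operates against (h): the reference index is 583, under the 600 limit. (j), which would lift (i), is not engaged — no sales are for resale. Exception (a) does not apply.
Exception (b) fails — the Cottage Food Declaration was withdrawn.
Exception (c) fails — aggregate throughput is 9,400 units, not under 8,870 units.
Exception (d) is satisfied on its face — the packaged snacks are shelf-stable; the compliance score is 24 points, meeting the 21 points threshold. Turning to paragraphs (m)–(n): (m) operates against (d): a current Tier 3 Approval is held. (n) is not triggered (the qualifying period is 10 days, not less than 10 days), so (m) stands. (d) is therefore removed.
No exception is made out. Hugo falls within the general rule.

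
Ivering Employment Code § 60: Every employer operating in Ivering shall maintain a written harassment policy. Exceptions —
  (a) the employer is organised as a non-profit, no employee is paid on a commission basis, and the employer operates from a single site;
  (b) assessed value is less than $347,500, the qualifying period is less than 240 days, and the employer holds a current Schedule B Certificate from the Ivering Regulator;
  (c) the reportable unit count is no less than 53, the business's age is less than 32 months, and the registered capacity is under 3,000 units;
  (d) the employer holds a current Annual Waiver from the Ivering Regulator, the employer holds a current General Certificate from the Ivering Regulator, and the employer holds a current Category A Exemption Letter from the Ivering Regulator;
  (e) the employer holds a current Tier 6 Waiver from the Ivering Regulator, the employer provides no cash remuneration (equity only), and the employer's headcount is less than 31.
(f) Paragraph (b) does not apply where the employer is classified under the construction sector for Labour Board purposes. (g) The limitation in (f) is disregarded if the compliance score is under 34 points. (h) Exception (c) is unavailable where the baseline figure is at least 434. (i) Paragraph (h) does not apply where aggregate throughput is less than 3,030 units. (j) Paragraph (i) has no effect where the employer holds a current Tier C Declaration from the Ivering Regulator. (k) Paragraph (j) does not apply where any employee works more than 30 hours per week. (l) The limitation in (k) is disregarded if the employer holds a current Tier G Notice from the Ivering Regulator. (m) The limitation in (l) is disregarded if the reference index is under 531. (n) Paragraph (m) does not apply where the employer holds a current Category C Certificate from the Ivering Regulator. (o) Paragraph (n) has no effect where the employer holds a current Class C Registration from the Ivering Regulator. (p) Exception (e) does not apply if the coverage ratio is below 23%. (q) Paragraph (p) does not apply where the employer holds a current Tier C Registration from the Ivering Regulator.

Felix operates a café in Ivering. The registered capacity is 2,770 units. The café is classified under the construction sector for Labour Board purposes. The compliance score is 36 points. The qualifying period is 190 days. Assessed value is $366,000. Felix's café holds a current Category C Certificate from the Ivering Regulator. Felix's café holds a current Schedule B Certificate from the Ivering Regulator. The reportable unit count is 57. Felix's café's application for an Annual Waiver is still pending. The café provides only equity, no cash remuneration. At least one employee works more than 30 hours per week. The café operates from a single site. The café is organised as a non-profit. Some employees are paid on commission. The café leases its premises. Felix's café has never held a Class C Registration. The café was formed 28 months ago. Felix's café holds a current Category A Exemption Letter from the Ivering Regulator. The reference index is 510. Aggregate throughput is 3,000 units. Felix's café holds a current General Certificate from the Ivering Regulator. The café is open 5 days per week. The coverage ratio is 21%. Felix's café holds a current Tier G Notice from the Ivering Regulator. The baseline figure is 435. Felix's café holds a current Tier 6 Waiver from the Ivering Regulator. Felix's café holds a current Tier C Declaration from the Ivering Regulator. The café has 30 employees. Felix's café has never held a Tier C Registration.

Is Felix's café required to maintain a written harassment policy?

Exception (a) requires that no employee is paid on a commission basis; but some employees are paid on commission, so (a) is unavailable.
Exception (b) requires that assessed value is less than $347,500; but assessed value is $366,000, not less than $347,500, so (b) is unavailable.
Exception (c): the reportable unit count is 57, meeting the 53 threshold; the business's age is 28 months, less than the 32 months limit; the registered capacity is 2,770 units, under the 3,000 units limit — every condition holds. But: (h) is triggered — the baseline figure is 435, meeting the 434 threshold. (i) is triggered (aggregate throughput is 3,000 units, less than the 3,030 units limit), but is displaced by (j): (j) operates against (i): a current Tier C Declaration is held. (k) operates (at least one employee exceeds 30 hours/week), but is overridden by (l): (l) applies — a current Tier G Notice is held. (m) would limit (l) — the reference index is 510, under the 531 limit — but (n) sets (m) aside: (n) is engaged — a current Category C Certificate is held. (o) is not engaged (there is no Class C Registration in force), so (n) stands. So (c) is unavailable.
Exception (d) requires that the employer holds a current Annual Waiver from the Ivering Regulator; but there is no Annual Waiver in force, so (d) is unavailable.
Exception (e): a current Tier 6 Waiver is held; remuneration is equity-only; the employer's headcount is 30, less than the 31 limit — every condition holds. But applying paragraphs (p)–(q): (p) operates — the coverage ratio is 21%, below the 23% limit. (q) is not engaged (there is no Tier C Registration in force), so (p) stands. So (e) is unavailable.
No exception applies. The general rule governs.

Yes — Felix's café must maintain a written harassment policy.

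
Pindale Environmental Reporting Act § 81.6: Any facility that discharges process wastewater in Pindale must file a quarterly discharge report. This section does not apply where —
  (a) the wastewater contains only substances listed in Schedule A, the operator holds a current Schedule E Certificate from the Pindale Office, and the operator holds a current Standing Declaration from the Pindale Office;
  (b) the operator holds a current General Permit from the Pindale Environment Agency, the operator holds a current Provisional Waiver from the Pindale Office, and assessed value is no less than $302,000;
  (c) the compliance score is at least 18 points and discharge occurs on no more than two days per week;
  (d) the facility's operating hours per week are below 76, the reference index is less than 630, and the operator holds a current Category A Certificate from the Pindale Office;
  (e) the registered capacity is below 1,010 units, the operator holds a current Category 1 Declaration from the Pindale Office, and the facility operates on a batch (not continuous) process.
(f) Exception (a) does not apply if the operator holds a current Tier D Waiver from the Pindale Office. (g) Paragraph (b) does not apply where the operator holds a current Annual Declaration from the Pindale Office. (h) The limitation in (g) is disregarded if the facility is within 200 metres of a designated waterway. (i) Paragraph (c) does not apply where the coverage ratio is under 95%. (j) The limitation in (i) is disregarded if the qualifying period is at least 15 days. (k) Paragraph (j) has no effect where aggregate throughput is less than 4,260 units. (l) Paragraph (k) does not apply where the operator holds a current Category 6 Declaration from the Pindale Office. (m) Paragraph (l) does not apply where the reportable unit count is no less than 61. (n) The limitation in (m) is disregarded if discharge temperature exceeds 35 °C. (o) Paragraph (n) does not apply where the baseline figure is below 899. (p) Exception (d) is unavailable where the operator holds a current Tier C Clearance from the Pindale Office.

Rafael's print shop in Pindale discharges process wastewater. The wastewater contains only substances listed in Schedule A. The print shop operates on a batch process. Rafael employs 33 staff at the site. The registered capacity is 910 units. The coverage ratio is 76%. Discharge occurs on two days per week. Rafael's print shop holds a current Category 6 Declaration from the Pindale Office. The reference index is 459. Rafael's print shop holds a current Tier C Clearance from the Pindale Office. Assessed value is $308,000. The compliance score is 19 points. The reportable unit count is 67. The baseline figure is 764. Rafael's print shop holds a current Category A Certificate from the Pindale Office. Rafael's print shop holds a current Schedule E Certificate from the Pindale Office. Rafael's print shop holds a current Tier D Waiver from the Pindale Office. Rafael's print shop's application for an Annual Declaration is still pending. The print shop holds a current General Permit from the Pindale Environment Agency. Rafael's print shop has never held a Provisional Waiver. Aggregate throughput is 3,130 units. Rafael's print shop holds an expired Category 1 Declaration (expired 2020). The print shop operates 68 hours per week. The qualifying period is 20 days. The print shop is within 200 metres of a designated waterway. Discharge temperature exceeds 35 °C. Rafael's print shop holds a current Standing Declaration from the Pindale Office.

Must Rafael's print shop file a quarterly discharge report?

All of (a)'s requirements are met (the wastewater is Schedule-A-only; a current Schedule E Certificate is held; a current Standing Declaration is held). But applying paragraph (f): (f) is engaged — a current Tier D Waiver is held. Exception (a) does not apply.
Exception (b) fails — no current Provisional Waiver is held.
Exception (c)'s conditions are all satisfied: the compliance score is 19 points, meeting the 18 points threshold; discharge occurs on no more than two days per week. But: (i) is triggered — the coverage ratio is 76%, under the 95% limit. (j) would limit (i) — the qualifying period is 20 days, meeting the 15 days threshold — but (k) sets (j) aside: (k) operates — aggregate throughput is 3,130 units, less than the 4,260 units limit. (l) would limit (k) — a current Category 6 Declaration is held — but (m) sets (l) aside: (m) operates against (l): the reportable unit count is 67, meeting the 61 threshold. (n) would limit (m) — discharge temperature exceeds 35 °C — but (o) sets (n) aside: (o) is triggered — the baseline figure is 764, below the 899 limit. So (c) is unavailable.
Exception (d)'s conditions are all satisfied: the facility's operating hours per week are 68, below the 76 limit; the reference index is 459, less than the 630 limit; a current Category A Certificate is held. Turning to paragraph (p): (p) operates against (d): a current Tier C Clearance is held. Exception (d) does not apply.
Exception (e) does not apply: no current Category 1 Declaration is held.
No exception displaces § 81.6.

Yes — Rafael's print shop must file a quarterly discharge report.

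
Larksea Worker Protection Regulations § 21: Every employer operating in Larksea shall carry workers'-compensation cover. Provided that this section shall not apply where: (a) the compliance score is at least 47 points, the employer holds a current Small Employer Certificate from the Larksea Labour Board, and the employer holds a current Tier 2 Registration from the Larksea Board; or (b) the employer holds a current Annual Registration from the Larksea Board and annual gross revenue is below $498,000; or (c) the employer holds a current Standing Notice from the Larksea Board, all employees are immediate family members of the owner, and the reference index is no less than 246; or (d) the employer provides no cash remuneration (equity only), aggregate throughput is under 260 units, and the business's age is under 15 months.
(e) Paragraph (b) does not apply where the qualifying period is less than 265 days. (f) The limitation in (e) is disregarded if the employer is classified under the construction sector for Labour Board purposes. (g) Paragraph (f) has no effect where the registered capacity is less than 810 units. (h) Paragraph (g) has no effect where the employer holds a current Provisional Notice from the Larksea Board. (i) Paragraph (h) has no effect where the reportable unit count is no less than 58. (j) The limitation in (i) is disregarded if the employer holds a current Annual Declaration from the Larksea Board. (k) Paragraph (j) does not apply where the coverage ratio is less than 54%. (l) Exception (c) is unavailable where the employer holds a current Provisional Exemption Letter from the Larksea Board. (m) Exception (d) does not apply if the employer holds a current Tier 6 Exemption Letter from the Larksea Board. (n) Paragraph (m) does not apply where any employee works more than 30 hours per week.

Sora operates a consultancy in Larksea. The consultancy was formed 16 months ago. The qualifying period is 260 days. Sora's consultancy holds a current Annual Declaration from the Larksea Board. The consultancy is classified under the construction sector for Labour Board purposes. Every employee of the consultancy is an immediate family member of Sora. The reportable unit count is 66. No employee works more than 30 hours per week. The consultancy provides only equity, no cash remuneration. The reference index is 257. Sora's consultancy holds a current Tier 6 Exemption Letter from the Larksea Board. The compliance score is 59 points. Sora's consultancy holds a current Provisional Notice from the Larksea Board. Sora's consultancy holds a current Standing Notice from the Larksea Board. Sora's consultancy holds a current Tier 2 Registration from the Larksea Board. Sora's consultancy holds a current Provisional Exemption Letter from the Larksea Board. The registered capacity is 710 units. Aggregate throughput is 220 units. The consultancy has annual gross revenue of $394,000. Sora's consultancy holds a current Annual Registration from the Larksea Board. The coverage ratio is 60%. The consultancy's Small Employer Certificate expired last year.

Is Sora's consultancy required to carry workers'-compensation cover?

Exception (a) does not apply: the Small Employer Certificate has expired.
All of (b)'s requirements are met (a current Annual Registration is held; annual gross revenue is $394,000, below the $498,000 limit). Applying paragraphs (e)–(k): (e) is triggered (the qualifying period is 260 days, less than the 265 days limit), but is set aside by (f): (f) is triggered — the consultancy is classified under the construction sector. (g) would limit (f) — the registered capacity is 710 units, less than the 810 units limit — but (h) sets (g) aside: (h) operates against (g): a current Provisional Notice is held. (i) would limit (h) — the reportable unit count is 66, meeting the 58 threshold — but (j) sets (i) aside: (j) is triggered — a current Annual Declaration is held. (k), which would lift (j), does not operate here — the coverage ratio is 60%, not less than 54%. So (b) applies.
Exception (c) is satisfied on its face — a current Standing Notice is held; every employee is an immediate family member; the reference index is 257, meeting the 246 threshold. However, paragraph (l) must be considered: (l) operates against (c): a current Provisional Exemption Letter is held. (c) is therefore removed.
Exception (d) fails — the business's age is 16 months, not under 15 months.

No — exception (b) applies; Sora's consultancy is not required to carry workers'-compensation cover.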